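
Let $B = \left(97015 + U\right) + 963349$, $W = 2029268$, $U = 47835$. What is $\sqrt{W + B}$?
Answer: $\sqrt{3137467} \approx 1771.3$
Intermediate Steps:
$B = 1108199$ ($B = \left(97015 + 47835\right) + 963349 = 144850 + 963349 = 1108199$)
$\sqrt{W + B} = \sqrt{2029268 + 1108199} = \sqrt{3137467}$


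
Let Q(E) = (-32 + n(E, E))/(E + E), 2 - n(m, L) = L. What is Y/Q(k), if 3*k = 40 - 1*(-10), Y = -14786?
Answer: 73930/7 ≈ 10561.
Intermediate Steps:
k = 50/3 (k = (40 - 1*(-10))/3 = (40 + 10)/3 = (⅓)*50 = 50/3 ≈ 16.667)
n(m, L) = 2 - L
Q(E) = (-30 - E)/(2*E) (Q(E) = (-32 + (2 - E))/(E + E) = (-30 - E)/((2*E)) = (-30 - E)*(1/(2*E)) = (-30 - E)/(2*E))
Y/Q(k) = -14786*100/(3*(-30 - 1*50/3)) = -14786*100/(3*(-30 - 50/3)) = -14786/((½)*(3/50)*(-140/3)) = -14786/(-7/5) = -14786*(-5/7) = 73930/7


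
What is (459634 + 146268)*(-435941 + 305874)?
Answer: -78807855434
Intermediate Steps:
(459634 + 146268)*(-435941 + 305874) = 605902*(-130067) = -78807855434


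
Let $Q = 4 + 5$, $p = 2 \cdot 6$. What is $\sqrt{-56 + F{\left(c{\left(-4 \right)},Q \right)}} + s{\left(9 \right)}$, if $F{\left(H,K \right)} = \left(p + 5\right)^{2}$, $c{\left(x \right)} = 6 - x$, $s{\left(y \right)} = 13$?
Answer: $13 + \sqrt{233} \approx 28.264$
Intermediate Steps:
$p = 12$
$Q = 9$
$F{\left(H,K \right)} = 289$ ($F{\left(H,K \right)} = \left(12 + 5\right)^{2} = 17^{2} = 289$)
$\sqrt{-56 + F{\left(c{\left(-4 \right)},Q \right)}} + s{\left(9 \right)} = \sqrt{-56 + 289} + 13 = \sqrt{233} + 13 = 13 + \sqrt{233}$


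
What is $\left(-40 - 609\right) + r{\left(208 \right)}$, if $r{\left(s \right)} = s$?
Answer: $-441$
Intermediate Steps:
$\left(-40 - 609\right) + r{\left(208 \right)} = \left(-40 - 609\right) + 208 = -649 + 208 = -441$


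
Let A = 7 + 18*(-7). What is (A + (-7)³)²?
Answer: 213444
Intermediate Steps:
A = -119 (A = 7 - 126 = -119)
(A + (-7)³)² = (-119 + (-7)³)² = (-119 - 343)² = (-462)² = 213444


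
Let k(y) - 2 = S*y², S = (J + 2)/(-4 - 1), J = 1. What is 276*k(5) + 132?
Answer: -3456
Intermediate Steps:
S = -⅗ (S = (1 + 2)/(-4 - 1) = 3/(-5) = 3*(-⅕) = -⅗ ≈ -0.60000)
k(y) = 2 - 3*y²/5
276*k(5) + 132 = 276*(2 - ⅗*5²) + 132 = 276*(2 - ⅗*25) + 132 = 276*(2 - 15) + 132 = 276*(-13) + 132 = -3588 + 132 = -3456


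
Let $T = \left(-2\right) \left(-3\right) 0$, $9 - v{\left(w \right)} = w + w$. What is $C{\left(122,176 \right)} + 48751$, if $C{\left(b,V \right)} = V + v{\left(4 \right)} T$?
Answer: $48927$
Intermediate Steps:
$v{\left(w \right)} = 9 - 2 w$ ($v{\left(w \right)} = 9 - \left(w + w\right) = 9 - 2 w$)
$T = 0$ ($T = 6 \cdot 0 = 0$)
$C{\left(b,V \right)} = V$ ($C{\left(b,V \right)} = V + \left(9 - 8\right) 0 = V + 1 \cdot 0 = V + 0 = V$)
$C{\left(122,176 \right)} + 48751 = 176 + 48751 = 48927$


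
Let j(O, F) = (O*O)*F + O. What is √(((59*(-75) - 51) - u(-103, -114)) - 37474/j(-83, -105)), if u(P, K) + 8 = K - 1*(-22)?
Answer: 3*I*√63615112493342/361714 ≈ 66.151*I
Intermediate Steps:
u(P, K) = 14 + K (u(P, K) = -8 + (K - 1*(-22)) = -8 + (K + 22) = -8 + (22 + K) = 14 + K)
j(O, F) = O + F*O² (j(O, F) = O²*F + O = F*O² + O = O + F*O²)
√(((59*(-75) - 51) - u(-103, -114)) - 37474/j(-83, -105)) = √(((59*(-75) - 51) - (14 - 114)) - 37474*(-1/(83*(1 - 105*(-83))))) = √(((-4425 - 51) - 1*(-100)) - 37474*(-1/(83*(1 + 8715)))) = √((-4476 + 100) - 37474/((-83*8716))) = √(-4376 - 37474/(-723428)) = √(-4376 - 37474*(-1/723428)) = √(-4376 + 18737/361714) = √(-1582841727/361714) = 3*I*√63615112493342/361714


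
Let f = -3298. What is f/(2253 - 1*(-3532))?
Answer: -3298/5785 ≈ -0.57010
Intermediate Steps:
f/(2253 - 1*(-3532)) = -3298/(2253 - 1*(-3532)) = -3298/(2253 + 3532) = -3298/5785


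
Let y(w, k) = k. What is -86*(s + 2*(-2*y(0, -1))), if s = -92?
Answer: 7568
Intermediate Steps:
-86*(s + 2*(-2*y(0, -1))) = -86*(-92 + 2*(-2*(-1))) = -86*(-92 + 2*2) = -86*(-92 + 4) = -86*(-88) = 7568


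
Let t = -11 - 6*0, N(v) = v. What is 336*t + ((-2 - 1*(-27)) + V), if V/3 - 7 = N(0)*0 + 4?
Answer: -3638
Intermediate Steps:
t = -11 (t = -11 + 0 = -11)
V = 33 (V = 21 + 3*(0*0 + 4) = 21 + 3*(0 + 4) = 21 + 3*4 = 21 + 12 = 33)
336*t + ((-2 - 1*(-27)) + V) = 336*(-11) + ((-2 - 1*(-27)) + 33) = -3696 + ((-2 + 27) + 33) = -3696 + (25 + 33) = -3696 + 58 = -3638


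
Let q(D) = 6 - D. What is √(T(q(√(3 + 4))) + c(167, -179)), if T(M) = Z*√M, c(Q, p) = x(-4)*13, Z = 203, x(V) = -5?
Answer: √(-65 + 203*√(6 - √7)) ≈ 17.515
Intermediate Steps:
c(Q, p) = -65 (c(Q, p) = -5*13 = -65)
T(M) = 203*√M
√(T(q(√(3 + 4))) + c(167, -179)) = √(203*√(6 - √(3 + 4)) - 65) = √(203*√(6 - √7) - 65) = √(-65 + 203*√(6 - √7))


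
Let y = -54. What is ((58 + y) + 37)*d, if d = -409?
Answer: -16769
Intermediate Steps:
((58 + y) + 37)*d = ((58 - 54) + 37)*(-409) = (4 + 37)*(-409) = 41*(-409) = -16769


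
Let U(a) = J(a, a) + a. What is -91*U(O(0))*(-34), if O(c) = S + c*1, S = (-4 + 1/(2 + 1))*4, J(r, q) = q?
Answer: -272272/3 ≈ -90757.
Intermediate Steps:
S = -44/3 (S = (-4 + 1/3)*4 = -11/3*4 = -44/3 ≈ -14.667)
O(c) = -44/3 + c (O(c) = -44/3 + c*1 = -44/3 + c)
U(a) = 2*a (U(a) = a + a = 2*a)
-91*U(O(0))*(-34) = -182*(-44/3 + 0)*(-34) = -182*(-44)/3*(-34) = -91*(-88/3)*(-34) = (8008/3)*(-34) = -272272/3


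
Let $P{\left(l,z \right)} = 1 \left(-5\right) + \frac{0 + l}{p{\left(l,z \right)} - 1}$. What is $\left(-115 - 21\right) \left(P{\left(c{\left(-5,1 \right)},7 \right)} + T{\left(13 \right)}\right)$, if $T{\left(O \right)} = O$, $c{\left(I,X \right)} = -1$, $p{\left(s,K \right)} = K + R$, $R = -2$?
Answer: $-1054$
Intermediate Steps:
$p{\left(s,K \right)} = -2 + K$ ($p{\left(s,K \right)} = K - 2 = -2 + K$)
$P{\left(l,z \right)} = -5 + \frac{l}{-3 + z}$ ($P{\left(l,z \right)} = 1 \left(-5\right) + \frac{0 + l}{\left(-2 + z\right) - 1} = -5 + \frac{l}{-3 + z}$)
$\left(-115 - 21\right) \left(P{\left(c{\left(-5,1 \right)},7 \right)} + T{\left(13 \right)}\right) = \left(-115 - 21\right) \left(\frac{15 - 1 - 35}{-3 + 7} + 13\right) = - 136 \left(\frac{15 - 1 - 35}{4} + 13\right) = - 136 \left(\frac{1}{4} \left(-21\right) + 13\right) = - 136 \left(- \frac{21}{4} + 13\right) = \left(-136\right) \frac{31}{4} = -1054$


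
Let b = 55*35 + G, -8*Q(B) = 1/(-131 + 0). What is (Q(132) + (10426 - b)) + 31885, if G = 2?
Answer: 42322433/1048 ≈ 40384.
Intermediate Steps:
Q(B) = 1/1048 (Q(B) = -1/(8*(-131 + 0)) = -⅛/(-131) = -⅛*(-1/131) = 1/1048)
b = 1927 (b = 55*35 + 2 = 1925 + 2 = 1927)
(Q(132) + (10426 - b)) + 31885 = (1/1048 + (10426 - 1*1927)) + 31885 = (1/1048 + (10426 - 1927)) + 31885 = (1/1048 + 8499) + 31885 = 8906953/1048 + 31885 = 42322433/1048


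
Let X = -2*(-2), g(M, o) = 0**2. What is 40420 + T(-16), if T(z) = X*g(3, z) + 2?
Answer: 40422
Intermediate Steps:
g(M, o) = 0
X = 4
T(z) = 2 (T(z) = 4*0 + 2 = 0 + 2 = 2)
40420 + T(-16) = 40420 + 2 = 40422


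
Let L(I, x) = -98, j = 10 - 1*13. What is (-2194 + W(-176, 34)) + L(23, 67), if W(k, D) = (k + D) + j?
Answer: -2437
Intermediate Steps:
j = -3 (j = 10 - 13 = -3)
W(k, D) = -3 + D + k (W(k, D) = (k + D) - 3 = (D + k) - 3 = -3 + D + k)
(-2194 + W(-176, 34)) + L(23, 67) = (-2194 + (-3 + 34 - 176)) - 98 = (-2194 - 145) - 98 = -2339 - 98 = -2437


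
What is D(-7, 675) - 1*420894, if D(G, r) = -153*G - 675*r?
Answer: -875448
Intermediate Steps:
D(G, r) = -675*r - 153*G
D(-7, 675) - 1*420894 = (-675*675 - 153*(-7)) - 1*420894 = (-455625 + 1071) - 420894 = -454554 - 420894 = -875448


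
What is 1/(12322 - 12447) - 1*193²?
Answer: -4656126/125 ≈ -37249.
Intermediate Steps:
1/(12322 - 12447) - 1*193² = 1/(-125) - 1*37249 = -1/125 - 37249 = -4656126/125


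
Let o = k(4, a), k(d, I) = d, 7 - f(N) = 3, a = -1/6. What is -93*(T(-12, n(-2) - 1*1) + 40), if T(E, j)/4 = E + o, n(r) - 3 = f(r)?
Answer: -744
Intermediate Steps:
a = -1/6 (a = -1*1/6 = -1/6 ≈ -0.16667)
f(N) = 4 (f(N) = 7 - 1*3 = 7 - 3 = 4)
n(r) = 7 (n(r) = 3 + 4 = 7)
o = 4
T(E, j) = 16 + 4*E (T(E, j) = 4*(E + 4) = 4*(4 + E) = 16 + 4*E)
-93*(T(-12, n(-2) - 1*1) + 40) = -93*((16 + 4*(-12)) + 40) = -93*((16 - 48) + 40) = -93*(-32 + 40) = -93*8 = -744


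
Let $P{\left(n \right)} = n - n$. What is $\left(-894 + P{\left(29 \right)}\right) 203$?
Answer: $-181482$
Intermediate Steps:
$P{\left(n \right)} = 0$
$\left(-894 + P{\left(29 \right)}\right) 203 = \left(-894 + 0\right) 203 = \left(-894\right) 203 = -181482$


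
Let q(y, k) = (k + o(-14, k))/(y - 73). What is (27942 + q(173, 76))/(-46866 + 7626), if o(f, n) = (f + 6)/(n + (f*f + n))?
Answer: -24310201/34138800 ≈ -0.71210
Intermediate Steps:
o(f, n) = (6 + f)/(f² + 2*n) (o(f, n) = (6 + f)/(n + (f² + n)) = (6 + f)/(n + (n + f²)) = (6 + f)/(f² + 2*n))
q(y, k) = (k - 8/(196 + 2*k))/(-73 + y) (q(y, k) = (k + (6 - 14)/((-14)² + 2*k))/(y - 73) = (k - 8/(196 + 2*k))/(-73 + y))
(27942 + q(173, 76))/(-46866 + 7626) = (27942 + (-4 + 76*(98 + 76))/((-73 + 173)*(98 + 76)))/(-46866 + 7626) = (27942 + (-4 + 76*174)/(100*174))/(-39240) = (27942 + (1/100)*(1/174)*(-4 + 13224))*(-1/39240) = (27942 + (1/100)*(1/174)*13220)*(-1/39240) = (27942 + 661/870)*(-1/39240) = (24310201/870)*(-1/39240) = -24310201/34138800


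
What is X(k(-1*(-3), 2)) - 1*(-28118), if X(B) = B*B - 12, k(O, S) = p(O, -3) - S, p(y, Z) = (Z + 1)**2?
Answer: 28110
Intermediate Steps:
p(y, Z) = (1 + Z)**2
k(O, S) = 4 - S (k(O, S) = (1 - 3)**2 - S = (-2)**2 - S = 4 - S)
X(B) = -12 + B**2 (X(B) = B**2 - 12 = -12 + B**2)
X(k(-1*(-3), 2)) - 1*(-28118) = (-12 + (4 - 1*2)**2) - 1*(-28118) = (-12 + (4 - 2)**2) + 28118 = (-12 + 2**2) + 28118 = (-12 + 4) + 28118 = -8 + 28118 = 28110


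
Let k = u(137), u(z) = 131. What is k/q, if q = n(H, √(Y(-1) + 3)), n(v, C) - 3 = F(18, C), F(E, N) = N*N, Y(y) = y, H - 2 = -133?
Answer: 131/5 ≈ 26.200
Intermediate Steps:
H = -131 (H = 2 - 133 = -131)
F(E, N) = N²
n(v, C) = 3 + C²
k = 131
q = 5 (q = 3 + (√(-1 + 3))² = 3 + (√2)² = 3 + 2 = 5)
k/q = 131/5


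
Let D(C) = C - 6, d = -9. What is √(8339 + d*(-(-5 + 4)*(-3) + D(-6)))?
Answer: √8474 ≈ 92.054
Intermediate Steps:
D(C) = -6 + C
√(8339 + d*(-(-5 + 4)*(-3) + D(-6))) = √(8339 - 9*(-(-5 + 4)*(-3) + (-6 - 6))) = √(8339 - 9*(-1*(-1)*(-3) - 12)) = √(8339 - 9*(1*(-3) - 12)) = √(8339 - 9*(-3 - 12)) = √(8339 - 9*(-15)) = √(8339 + 135) = √8474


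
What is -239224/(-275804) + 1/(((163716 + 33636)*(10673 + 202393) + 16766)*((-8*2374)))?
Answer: 47760769568816195945/55063920384902021216 ≈ 0.86737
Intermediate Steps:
-239224/(-275804) + 1/(((163716 + 33636)*(10673 + 202393) + 16766)*((-8*2374))) = -239224*(-1/275804) + 1/((197352*213066 + 16766)*(-18992)) = 59806/68951 - 1/18992/(42049001232 + 16766) = 59806/68951 - 1/18992/42049017998 = 59806/68951 + (1/42049017998)*(-1/18992) = 59806/68951 - 1/798594949818016 = 47760769568816195945/55063920384902021216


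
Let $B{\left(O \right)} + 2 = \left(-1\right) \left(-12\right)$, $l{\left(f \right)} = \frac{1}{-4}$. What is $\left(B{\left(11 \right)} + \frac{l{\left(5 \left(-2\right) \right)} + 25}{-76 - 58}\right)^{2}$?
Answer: $\frac{27678121}{287296} \approx 96.34$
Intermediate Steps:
$l{\left(f \right)} = - \frac{1}{4}$
$B{\left(O \right)} = 10$ ($B{\left(O \right)} = -2 - -12 = -2 + 12 = 10$)
$\left(B{\left(11 \right)} + \frac{l{\left(5 \left(-2\right) \right)} + 25}{-76 - 58}\right)^{2} = \left(10 + \frac{- \frac{1}{4} + 25}{-76 - 58}\right)^{2} = \left(10 + \frac{99}{4 \left(-134\right)}\right)^{2} = \left(10 + \frac{99}{4} \left(- \frac{1}{134}\right)\right)^{2} = \left(10 - \frac{99}{536}\right)^{2} = \left(\frac{5261}{536}\right)^{2} = \frac{27678121}{287296}$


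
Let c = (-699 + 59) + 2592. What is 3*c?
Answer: 5856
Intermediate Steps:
c = 1952 (c = -640 + 2592 = 1952)
3*c = 3*1952 = 5856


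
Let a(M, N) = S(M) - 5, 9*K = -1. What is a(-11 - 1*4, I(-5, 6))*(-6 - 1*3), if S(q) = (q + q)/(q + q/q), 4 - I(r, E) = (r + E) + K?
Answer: 180/7 ≈ 25.714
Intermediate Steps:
K = -⅑ (K = (⅑)*(-1) = -⅑ ≈ -0.11111)
I(r, E) = 37/9 - E - r (I(r, E) = 4 - ((r + E) - ⅑) = 4 - ((E + r) - ⅑) = 4 - (-⅑ + E + r) = 4 + (⅑ - E - r) = 37/9 - E - r)
S(q) = 2*q/(1 + q) (S(q) = (2*q)/(q + 1) = (2*q)/(1 + q) = 2*q/(1 + q))
a(M, N) = -5 + 2*M/(1 + M) (a(M, N) = 2*M/(1 + M) - 5 = -5 + 2*M/(1 + M))
a(-11 - 1*4, I(-5, 6))*(-6 - 1*3) = ((-5 - 3*(-11 - 1*4))/(1 + (-11 - 1*4)))*(-6 - 1*3) = ((-5 - 3*(-11 - 4))/(1 + (-11 - 4)))*(-6 - 3) = ((-5 - 3*(-15))/(1 - 15))*(-9) = ((-5 + 45)/(-14))*(-9) = -1/14*40*(-9) = -20/7*(-9) = 180/7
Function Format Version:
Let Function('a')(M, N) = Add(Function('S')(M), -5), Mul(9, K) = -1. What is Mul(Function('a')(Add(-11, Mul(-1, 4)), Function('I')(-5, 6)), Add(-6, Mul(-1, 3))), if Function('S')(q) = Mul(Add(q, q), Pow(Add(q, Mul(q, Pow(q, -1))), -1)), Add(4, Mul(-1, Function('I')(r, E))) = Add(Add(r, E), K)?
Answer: Rational(180, 7) ≈ 25.714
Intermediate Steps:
K = Rational(-1, 9) (K = Mul(Rational(1, 9), -1) = Rational(-1, 9) ≈ -0.11111)
Function('I')(r, E) = Add(Rational(37, 9), Mul(-1, E), Mul(-1, r)) (Function('I')(r, E) = Add(4, Mul(-1, Add(Add(r, E), Rational(-1, 9)))) = Add(4, Mul(-1, Add(Add(E, r), Rational(-1, 9)))) = Add(4, Mul(-1, Add(Rational(-1, 9), E, r))) = Add(4, Add(Rational(1, 9), Mul(-1, E), Mul(-1, r))) = Add(Rational(37, 9), Mul(-1, E), Mul(-1, r)))
Function('S')(q) = Mul(2, q, Pow(Add(1, q), -1)) (Function('S')(q) = Mul(Mul(2, q), Pow(Add(q, 1), -1)) = Mul(Mul(2, q), Pow(Add(1, q), -1)) = Mul(2, q, Pow(Add(1, q), -1)))
Function('a')(M, N) = Add(-5, Mul(2, M, Pow(Add(1, M), -1))) (Function('a')(M, N) = Add(Mul(2, M, Pow(Add(1, M), -1)), -5) = Add(-5, Mul(2, M, Pow(Add(1, M), -1))))
Mul(Function('a')(Add(-11, Mul(-1, 4)), Function('I')(-5, 6)), Add(-6, Mul(-1, 3))) = Mul(Mul(Pow(Add(1, Add(-11, Mul(-1, 4))), -1), Add(-5, Mul(-3, Add(-11, Mul(-1, 4))))), Add(-6, Mul(-1, 3))) = Mul(Mul(Pow(Add(1, Add(-11, -4)), -1), Add(-5, Mul(-3, Add(-11, -4)))), Add(-6, -3)) = Mul(Mul(Pow(Add(1, -15), -1), Add(-5, Mul(-3, -15))), -9) = Mul(Mul(Pow(-14, -1), Add(-5, 45)), -9) = Mul(Mul(Rational(-1, 14), 40), -9) = Mul(Rational(-20, 7), -9) = Rational(180, 7)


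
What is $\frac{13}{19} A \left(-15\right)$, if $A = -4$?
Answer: $\frac{780}{19} \approx 41.053$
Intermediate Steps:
$\frac{13}{19} A \left(-15\right) = \frac{13}{19} \left(-4\right) \left(-15\right) = \left(- \frac{52}{19}\right) \left(-15\right) = \frac{780}{19}$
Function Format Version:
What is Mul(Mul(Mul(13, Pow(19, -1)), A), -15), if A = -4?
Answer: Rational(780, 19) ≈ 41.053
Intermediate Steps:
Mul(Mul(Mul(13, Pow(19, -1)), A), -15) = Mul(Mul(Mul(13, Pow(19, -1)), -4), -15) = Mul(Mul(Mul(13, Rational(1, 19)), -4), -15) = Mul(Mul(Rational(13, 19), -4), -15) = Mul(Rational(-52, 19), -15) = Rational(780, 19)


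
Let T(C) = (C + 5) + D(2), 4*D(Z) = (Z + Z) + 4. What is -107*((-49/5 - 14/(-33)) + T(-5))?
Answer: 130219/165 ≈ 789.21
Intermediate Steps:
D(Z) = 1 + Z/2 (D(Z) = ((Z + Z) + 4)/4 = (2*Z + 4)/4 = (4 + 2*Z)/4 = 1 + Z/2)
T(C) = 7 + C (T(C) = (C + 5) + (1 + (½)*2) = (5 + C) + (1 + 1) = (5 + C) + 2 = 7 + C)
-107*((-49/5 - 14/(-33)) + T(-5)) = -107*((-49/5 - 14/(-33)) + (7 - 5)) = -107*((-49*⅕ - 14*(-1/33)) + 2) = -107*((-49/5 + 14/33) + 2) = -107*(-1547/165 + 2) = -107*(-1217/165) = 130219/165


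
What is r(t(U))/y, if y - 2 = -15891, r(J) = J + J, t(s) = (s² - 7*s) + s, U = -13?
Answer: -494/15889 ≈ -0.031091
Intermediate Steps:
t(s) = s² - 6*s
r(J) = 2*J
y = -15889 (y = 2 - 15891 = -15889)
r(t(U))/y = (2*(-13*(-6 - 13)))/(-15889) = (2*(-13*(-19)))*(-1/15889) = (2*247)*(-1/15889) = 494*(-1/15889) = -494/15889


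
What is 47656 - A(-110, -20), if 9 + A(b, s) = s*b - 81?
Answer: 45546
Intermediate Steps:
A(b, s) = -90 + b*s (A(b, s) = -9 + (s*b - 81) = -9 + (b*s - 81) = -9 + (-81 + b*s) = -90 + b*s)
47656 - A(-110, -20) = 47656 - (-90 - 110*(-20)) = 47656 - (-90 + 2200) = 47656 - 1*2110 = 47656 - 2110 = 45546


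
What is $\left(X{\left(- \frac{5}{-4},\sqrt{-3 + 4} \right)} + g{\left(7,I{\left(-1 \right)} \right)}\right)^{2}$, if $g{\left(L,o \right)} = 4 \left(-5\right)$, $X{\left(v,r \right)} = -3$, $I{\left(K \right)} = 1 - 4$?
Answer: $529$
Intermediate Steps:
$I{\left(K \right)} = -3$
$g{\left(L,o \right)} = -20$
$\left(X{\left(- \frac{5}{-4},\sqrt{-3 + 4} \right)} + g{\left(7,I{\left(-1 \right)} \right)}\right)^{2} = \left(-3 - 20\right)^{2} = \left(-23\right)^{2} = 529$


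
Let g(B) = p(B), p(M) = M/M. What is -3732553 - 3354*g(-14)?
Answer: -3735907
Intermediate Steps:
p(M) = 1
g(B) = 1
-3732553 - 3354*g(-14) = -3732553 - 3354 = -3735907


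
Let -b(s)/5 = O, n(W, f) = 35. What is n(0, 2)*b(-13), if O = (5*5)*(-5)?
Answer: 21875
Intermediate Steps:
O = -125 (O = 25*(-5) = -125)
b(s) = 625 (b(s) = -5*(-125) = 625)
n(0, 2)*b(-13) = 35*625 = 21875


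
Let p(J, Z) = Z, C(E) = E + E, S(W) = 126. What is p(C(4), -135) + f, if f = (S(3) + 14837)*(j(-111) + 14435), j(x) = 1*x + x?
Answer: 212668984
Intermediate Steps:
j(x) = 2*x (j(x) = x + x = 2*x)
C(E) = 2*E
f = 212669119 (f = (126 + 14837)*(2*(-111) + 14435) = 14963*(-222 + 14435) = 14963*14213 = 212669119)
p(C(4), -135) + f = -135 + 212669119 = 212668984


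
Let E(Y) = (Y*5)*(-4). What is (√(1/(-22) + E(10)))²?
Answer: -4401/22 ≈ -200.05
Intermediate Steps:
E(Y) = -20*Y (E(Y) = (5*Y)*(-4) = -20*Y)
(√(1/(-22) + E(10)))² = (√(1/(-22) - 20*10))² = (√(-1/22 - 200))² = (√(-4401/22))² = (3*I*√10758/22)² = -4401/22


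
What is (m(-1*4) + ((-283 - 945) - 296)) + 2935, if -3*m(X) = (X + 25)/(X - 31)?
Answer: 7056/5 ≈ 1411.2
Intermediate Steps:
m(X) = -(25 + X)/(3*(-31 + X)) (m(X) = -(X + 25)/(3*(X - 31)) = -(25 + X)/(3*(-31 + X)))
(m(-1*4) + ((-283 - 945) - 296)) + 2935 = ((-25 - (-1)*4)/(3*(-31 - 1*4)) + ((-283 - 945) - 296)) + 2935 = ((-25 - 1*(-4))/(3*(-31 - 4)) + (-1228 - 296)) + 2935 = ((⅓)*(-25 + 4)/(-35) - 1524) + 2935 = ((⅓)*(-1/35)*(-21) - 1524) + 2935 = (⅕ - 1524) + 2935 = -7619/5 + 2935 = 7056/5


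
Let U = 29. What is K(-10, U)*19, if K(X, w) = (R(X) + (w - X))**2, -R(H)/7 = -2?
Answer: 53371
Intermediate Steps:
R(H) = 14 (R(H) = -7*(-2) = 14)
K(X, w) = (14 + w - X)**2 (K(X, w) = (14 + (w - X))**2 = (14 + w - X)**2)
K(-10, U)*19 = (14 + 29 - 1*(-10))**2*19 = (14 + 29 + 10)**2*19 = 53**2*19 = 2809*19 = 53371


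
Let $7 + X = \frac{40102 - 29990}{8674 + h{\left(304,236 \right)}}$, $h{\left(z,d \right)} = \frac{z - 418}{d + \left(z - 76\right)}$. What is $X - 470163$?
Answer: $- \frac{946125916886}{2012311} \approx -4.7017 \cdot 10^{5}$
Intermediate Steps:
$h{\left(z,d \right)} = \frac{-418 + z}{-76 + d + z}$ ($h{\left(z,d \right)} = \frac{-418 + z}{d + \left(z - 76\right)} = \frac{-418 + z}{d + \left(-76 + z\right)} = \frac{-418 + z}{-76 + d + z}$)
$X = - \frac{11740193}{2012311}$ ($X = -7 + \frac{40102 - 29990}{8674 + \frac{-418 + 304}{-76 + 236 + 304}} = -7 + \frac{10112}{8674 + \frac{1}{464} \left(-114\right)} = -7 + \frac{10112}{8674 - \frac{57}{232}} = -7 + \frac{10112}{\frac{2012311}{232}} = -7 + 10112 \cdot \frac{232}{2012311} = -7 + \frac{2345984}{2012311} = - \frac{11740193}{2012311} \approx -5.8342$)
$X - 470163 = - \frac{11740193}{2012311} - 470163 = - \frac{946125916886}{2012311}$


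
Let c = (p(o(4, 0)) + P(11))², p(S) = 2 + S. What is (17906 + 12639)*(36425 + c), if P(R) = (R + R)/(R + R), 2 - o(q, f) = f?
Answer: 1113365250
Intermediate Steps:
o(q, f) = 2 - f
P(R) = 1 (P(R) = (2*R)/((2*R)) = (2*R)*(1/(2*R)) = 1)
c = 25 (c = ((2 + (2 - 1*0)) + 1)² = ((2 + (2 + 0)) + 1)² = ((2 + 2) + 1)² = (4 + 1)² = 5² = 25)
(17906 + 12639)*(36425 + c) = (17906 + 12639)*(36425 + 25) = 30545*36450 = 1113365250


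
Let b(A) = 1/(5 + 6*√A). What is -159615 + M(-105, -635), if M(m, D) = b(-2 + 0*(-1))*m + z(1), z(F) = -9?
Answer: 3*(-319248*√2 + 266075*I)/(-5*I + 6*√2) ≈ -1.5963e+5 + 9.1851*I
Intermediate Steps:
M(m, D) = -9 + m/(5 + 6*I*√2) (M(m, D) = m/(5 + 6*√(-2 + 0*(-1))) - 9 = m/(5 + 6*√(-2 + 0)) - 9 = m/(5 + 6*√(-2)) - 9 = m/(5 + 6*(I*√2)) - 9 = m/(5 + 6*I*√2) - 9 = -9 + m/(5 + 6*I*√2))
-159615 + M(-105, -635) = -159615 + (-9 + (5/97)*(-105) - 6/97*I*(-105)*√2) = -159615 + (-9 - 525/97 + 630*I*√2/97) = -159615 + (-1398/97 + 630*I*√2/97) = -15484053/97 + 630*I*√2/97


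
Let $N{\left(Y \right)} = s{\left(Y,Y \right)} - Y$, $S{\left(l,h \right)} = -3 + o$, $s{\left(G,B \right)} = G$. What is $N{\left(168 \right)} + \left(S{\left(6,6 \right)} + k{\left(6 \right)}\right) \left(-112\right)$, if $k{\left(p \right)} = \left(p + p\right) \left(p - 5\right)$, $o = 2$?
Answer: $-1232$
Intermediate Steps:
$S{\left(l,h \right)} = -1$ ($S{\left(l,h \right)} = -3 + 2 = -1$)
$k{\left(p \right)} = 2 p \left(-5 + p\right)$
$N{\left(Y \right)} = 0$ ($N{\left(Y \right)} = Y - Y = 0$)
$N{\left(168 \right)} + \left(S{\left(6,6 \right)} + k{\left(6 \right)}\right) \left(-112\right) = 0 + \left(-1 + 2 \cdot 6 \left(-5 + 6\right)\right) \left(-112\right) = 0 + \left(-1 + 2 \cdot 6 \cdot 1\right) \left(-112\right) = 0 + \left(-1 + 12\right) \left(-112\right) = 0 + 11 \left(-112\right) = 0 - 1232 = -1232$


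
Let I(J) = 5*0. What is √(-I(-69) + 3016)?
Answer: 2*√754 ≈ 54.918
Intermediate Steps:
I(J) = 0
√(-I(-69) + 3016) = √(-1*0 + 3016) = √(0 + 3016) = √3016 = 2*√754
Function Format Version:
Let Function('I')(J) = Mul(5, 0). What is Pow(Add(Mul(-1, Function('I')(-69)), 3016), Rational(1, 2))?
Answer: Mul(2, Pow(754, Rational(1, 2))) ≈ 54.918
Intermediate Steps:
Function('I')(J) = 0
Pow(Add(Mul(-1, Function('I')(-69)), 3016), Rational(1, 2)) = Pow(Add(Mul(-1, 0), 3016), Rational(1, 2)) = Pow(Add(0, 3016), Rational(1, 2)) = Pow(3016, Rational(1, 2)) = Mul(2, Pow(754, Rational(1, 2)))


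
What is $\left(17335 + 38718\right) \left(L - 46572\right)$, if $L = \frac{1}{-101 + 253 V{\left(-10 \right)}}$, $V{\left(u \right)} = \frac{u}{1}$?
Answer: $- \frac{6868226387449}{2631} \approx -2.6105 \cdot 10^{9}$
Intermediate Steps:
$V{\left(u \right)} = u$ ($V{\left(u \right)} = u 1 = u$)
$L = - \frac{1}{2631}$ ($L = \frac{1}{-101 + 253 \left(-10\right)} = \frac{1}{-101 - 2530} = \frac{1}{-2631} = - \frac{1}{2631} \approx -0.00038008$)
$\left(17335 + 38718\right) \left(L - 46572\right) = \left(17335 + 38718\right) \left(- \frac{1}{2631} - 46572\right) = 56053 \left(- \frac{122530933}{2631}\right) = - \frac{6868226387449}{2631}$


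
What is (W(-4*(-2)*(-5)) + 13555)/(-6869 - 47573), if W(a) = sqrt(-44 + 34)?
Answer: -13555/54442 - I*sqrt(10)/54442 ≈ -0.24898 - 5.8085e-5*I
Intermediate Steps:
W(a) = I*sqrt(10) (W(a) = sqrt(-10) = I*sqrt(10))
(W(-4*(-2)*(-5)) + 13555)/(-6869 - 47573) = (I*sqrt(10) + 13555)/(-6869 - 47573) = (13555 + I*sqrt(10))/(-54442) = (13555 + I*sqrt(10))*(-1/54442) = -13555/54442 - I*sqrt(10)/54442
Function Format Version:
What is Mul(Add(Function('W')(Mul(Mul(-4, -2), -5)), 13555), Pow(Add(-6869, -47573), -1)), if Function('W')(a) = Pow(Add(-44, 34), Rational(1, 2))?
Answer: Add(Rational(-13555, 54442), Mul(Rational(-1, 54442), I, Pow(10, Rational(1, 2)))) ≈ Add(-0.24898, Mul(-5.8085e-5, I))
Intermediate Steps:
Function('W')(a) = Mul(I, Pow(10, Rational(1, 2))) (Function('W')(a) = Pow(-10, Rational(1, 2)) = Mul(I, Pow(10, Rational(1, 2))))
Mul(Add(Function('W')(Mul(Mul(-4, -2), -5)), 13555), Pow(Add(-6869, -47573), -1)) = Mul(Add(Mul(I, Pow(10, Rational(1, 2))), 13555), Pow(Add(-6869, -47573), -1)) = Mul(Add(13555, Mul(I, Pow(10, Rational(1, 2)))), Pow(-54442, -1)) = Mul(Add(13555, Mul(I, Pow(10, Rational(1, 2)))), Rational(-1, 54442)) = Add(Rational(-13555, 54442), Mul(Rational(-1, 54442), I, Pow(10, Rational(1, 2))))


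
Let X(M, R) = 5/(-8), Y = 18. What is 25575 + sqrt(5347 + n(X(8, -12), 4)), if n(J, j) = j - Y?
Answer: 25575 + sqrt(5333) ≈ 25648.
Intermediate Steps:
X(M, R) = -5/8 (X(M, R) = 5*(-1/8) = -5/8)
n(J, j) = -18 + j (n(J, j) = j - 1*18 = j - 18 = -18 + j)
25575 + sqrt(5347 + n(X(8, -12), 4)) = 25575 + sqrt(5347 + (-18 + 4)) = 25575 + sqrt(5347 - 14) = 25575 + sqrt(5333)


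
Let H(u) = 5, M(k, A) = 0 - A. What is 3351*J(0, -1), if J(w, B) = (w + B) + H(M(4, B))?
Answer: 13404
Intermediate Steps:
M(k, A) = -A
J(w, B) = 5 + B + w (J(w, B) = (w + B) + 5 = (B + w) + 5 = 5 + B + w)
3351*J(0, -1) = 3351*(5 - 1 + 0) = 3351*4 = 13404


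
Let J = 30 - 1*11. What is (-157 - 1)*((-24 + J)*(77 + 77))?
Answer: 121660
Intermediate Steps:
J = 19 (J = 30 - 11 = 19)
(-157 - 1)*((-24 + J)*(77 + 77)) = (-157 - 1)*((-24 + 19)*(77 + 77)) = -(-790)*154 = -158*(-770) = 121660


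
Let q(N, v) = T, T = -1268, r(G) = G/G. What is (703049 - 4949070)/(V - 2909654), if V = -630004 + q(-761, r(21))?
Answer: 4246021/3540926 ≈ 1.1991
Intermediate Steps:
r(G) = 1
q(N, v) = -1268
V = -631272 (V = -630004 - 1268 = -631272)
(703049 - 4949070)/(V - 2909654) = (703049 - 4949070)/(-631272 - 2909654) = -4246021/(-3540926) = -4246021*(-1/3540926) = 4246021/3540926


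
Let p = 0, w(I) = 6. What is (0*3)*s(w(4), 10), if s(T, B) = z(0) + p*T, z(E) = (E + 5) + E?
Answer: 0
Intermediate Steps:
z(E) = 5 + 2*E (z(E) = (5 + E) + E = 5 + 2*E)
s(T, B) = 5 (s(T, B) = (5 + 2*0) + 0*T = (5 + 0) + 0 = 5 + 0 = 5)
(0*3)*s(w(4), 10) = (0*3)*5 = 0*5 = 0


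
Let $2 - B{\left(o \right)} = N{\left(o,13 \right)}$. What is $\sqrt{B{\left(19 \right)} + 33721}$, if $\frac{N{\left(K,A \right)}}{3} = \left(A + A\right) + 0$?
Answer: $\sqrt{33645} \approx 183.43$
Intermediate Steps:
$N{\left(K,A \right)} = 6 A$ ($N{\left(K,A \right)} = 3 \left(\left(A + A\right) + 0\right) = 3 \left(2 A + 0\right) = 3 \cdot 2 A = 6 A$)
$B{\left(o \right)} = -76$ ($B{\left(o \right)} = 2 - 6 \cdot 13 = 2 - 78 = -76$)
$\sqrt{B{\left(19 \right)} + 33721} = \sqrt{-76 + 33721} = \sqrt{33645}$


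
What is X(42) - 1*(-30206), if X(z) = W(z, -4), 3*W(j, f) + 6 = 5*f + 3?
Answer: 90595/3 ≈ 30198.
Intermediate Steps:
W(j, f) = -1 + 5*f/3 (W(j, f) = -2 + (5*f + 3)/3 = -2 + (3 + 5*f)/3 = -2 + (1 + 5*f/3) = -1 + 5*f/3)
X(z) = -23/3 (X(z) = -1 + (5/3)*(-4) = -1 - 20/3 = -23/3)
X(42) - 1*(-30206) = -23/3 - 1*(-30206) = -23/3 + 30206 = 90595/3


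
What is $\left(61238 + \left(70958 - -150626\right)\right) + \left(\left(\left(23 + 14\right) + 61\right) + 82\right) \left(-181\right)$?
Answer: $250242$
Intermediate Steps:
$\left(61238 + \left(70958 - -150626\right)\right) + \left(\left(\left(23 + 14\right) + 61\right) + 82\right) \left(-181\right) = \left(61238 + \left(70958 + 150626\right)\right) + \left(\left(37 + 61\right) + 82\right) \left(-181\right) = \left(61238 + 221584\right) + \left(98 + 82\right) \left(-181\right) = 282822 + 180 \left(-181\right) = 282822 - 32580 = 250242$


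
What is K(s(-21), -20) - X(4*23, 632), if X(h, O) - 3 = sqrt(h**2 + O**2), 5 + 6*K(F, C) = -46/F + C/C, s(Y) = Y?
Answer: -208/63 - 4*sqrt(25493) ≈ -641.96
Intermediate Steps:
K(F, C) = -2/3 - 23/(3*F) (K(F, C) = -5/6 + (-46/F + C/C)/6 = -5/6 + (-46/F + 1)/6 = -5/6 + (1 - 46/F)/6 = -5/6 + (1/6 - 23/(3*F)) = -2/3 - 23/(3*F))
X(h, O) = 3 + sqrt(O**2 + h**2) (X(h, O) = 3 + sqrt(h**2 + O**2) = 3 + sqrt(O**2 + h**2))
K(s(-21), -20) - X(4*23, 632) = (1/3)*(-23 - 2*(-21))/(-21) - (3 + sqrt(632**2 + (4*23)**2)) = (1/3)*(-1/21)*(-23 + 42) - (3 + sqrt(399424 + 92**2)) = (1/3)*(-1/21)*19 - (3 + sqrt(399424 + 8464)) = -19/63 - (3 + sqrt(407888)) = -19/63 - (3 + 4*sqrt(25493)) = -19/63 + (-3 - 4*sqrt(25493)) = -208/63 - 4*sqrt(25493)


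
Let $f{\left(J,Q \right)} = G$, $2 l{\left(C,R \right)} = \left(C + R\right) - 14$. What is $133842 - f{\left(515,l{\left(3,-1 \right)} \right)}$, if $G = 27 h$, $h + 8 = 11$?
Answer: $133761$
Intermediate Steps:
$h = 3$ ($h = -8 + 11 = 3$)
$G = 81$ ($G = 27 \cdot 3 = 81$)
$l{\left(C,R \right)} = -7 + \frac{C}{2} + \frac{R}{2}$ ($l{\left(C,R \right)} = \frac{\left(C + R\right) - 14}{2} = \frac{-14 + C + R}{2} = -7 + \frac{C}{2} + \frac{R}{2}$)
$f{\left(J,Q \right)} = 81$
$133842 - f{\left(515,l{\left(3,-1 \right)} \right)} = 133842 - 81 = 133761$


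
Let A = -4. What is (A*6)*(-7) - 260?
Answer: -92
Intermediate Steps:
(A*6)*(-7) - 260 = -4*6*(-7) - 260 = -24*(-7) - 260 = 168 - 260 = -92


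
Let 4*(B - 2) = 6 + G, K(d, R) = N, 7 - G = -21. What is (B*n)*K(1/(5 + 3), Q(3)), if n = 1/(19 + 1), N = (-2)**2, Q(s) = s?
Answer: 21/10 ≈ 2.1000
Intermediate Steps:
N = 4
G = 28 (G = 7 - 1*(-21) = 7 + 21 = 28)
K(d, R) = 4
B = 21/2 (B = 2 + (6 + 28)/4 = 2 + (1/4)*34 = 2 + 17/2 = 21/2 ≈ 10.500)
n = 1/20 ≈ 0.050000
(B*n)*K(1/(5 + 3), Q(3)) = ((21/2)*(1/20))*4 = (21/40)*4 = 21/10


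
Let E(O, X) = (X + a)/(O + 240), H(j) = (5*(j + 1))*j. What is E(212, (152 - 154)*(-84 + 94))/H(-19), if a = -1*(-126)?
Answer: 53/386460 ≈ 0.00013714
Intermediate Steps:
a = 126
H(j) = j*(5 + 5*j) (H(j) = (5*(1 + j))*j = (5 + 5*j)*j = j*(5 + 5*j))
E(O, X) = (126 + X)/(240 + O) (E(O, X) = (X + 126)/(O + 240) = (126 + X)/(240 + O))
E(212, (152 - 154)*(-84 + 94))/H(-19) = ((126 + (152 - 154)*(-84 + 94))/(240 + 212))/((5*(-19)*(1 - 19))) = ((126 - 2*10)/452)/((5*(-19)*(-18))) = ((126 - 20)/452)/1710 = ((1/452)*106)*(1/1710) = (53/226)*(1/1710) = 53/386460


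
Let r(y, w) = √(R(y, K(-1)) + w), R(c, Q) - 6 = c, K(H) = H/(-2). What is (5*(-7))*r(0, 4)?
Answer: -35*√10 ≈ -110.68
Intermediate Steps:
K(H) = -H/2 (K(H) = H*(-½) = -H/2)
R(c, Q) = 6 + c
r(y, w) = √(6 + w + y) (r(y, w) = √((6 + y) + w) = √(6 + w + y))
(5*(-7))*r(0, 4) = (5*(-7))*√(6 + 4 + 0) = -35*√10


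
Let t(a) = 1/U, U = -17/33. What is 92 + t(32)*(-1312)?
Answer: 44860/17 ≈ 2638.8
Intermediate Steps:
U = -17/33 (U = -17*1/33 = -17/33 ≈ -0.51515)
t(a) = -33/17 (t(a) = 1/(-17/33) = -33/17)
92 + t(32)*(-1312) = 92 - 33/17*(-1312) = 92 + 43296/17 = 44860/17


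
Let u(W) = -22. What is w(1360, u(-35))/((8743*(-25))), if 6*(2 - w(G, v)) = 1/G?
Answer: -16319/1783572000 ≈ -9.1496e-6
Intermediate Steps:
w(G, v) = 2 - 1/(6*G)
w(1360, u(-35))/((8743*(-25))) = (2 - 1/6/1360)/((8743*(-25))) = (2 - 1/6*1/1360)/(-218575) = (2 - 1/8160)*(-1/218575) = (16319/8160)*(-1/218575) = -16319/1783572000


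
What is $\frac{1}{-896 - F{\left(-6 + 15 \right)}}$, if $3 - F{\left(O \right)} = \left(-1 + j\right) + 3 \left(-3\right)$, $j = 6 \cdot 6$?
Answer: $- \frac{1}{873} \approx -0.0011455$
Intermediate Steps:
$j = 36$
$F{\left(O \right)} = -23$ ($F{\left(O \right)} = 3 - \left(\left(-1 + 36\right) + 3 \left(-3\right)\right) = 3 - \left(35 - 9\right) = 3 - 26 = -23$)
$\frac{1}{-896 - F{\left(-6 + 15 \right)}} = \frac{1}{-896 - -23} = \frac{1}{-896 + 23} = \frac{1}{-873} = - \frac{1}{873}$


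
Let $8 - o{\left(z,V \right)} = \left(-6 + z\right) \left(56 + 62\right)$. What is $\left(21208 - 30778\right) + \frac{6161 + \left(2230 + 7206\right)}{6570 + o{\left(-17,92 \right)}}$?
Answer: $- \frac{88908843}{9292} \approx -9568.3$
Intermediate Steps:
$o{\left(z,V \right)} = 716 - 118 z$ ($o{\left(z,V \right)} = 8 - \left(-6 + z\right) \left(56 + 62\right) = 8 - \left(-6 + z\right) 118 = 8 - \left(-708 + 118 z\right) = 716 - 118 z$)
$\left(21208 - 30778\right) + \frac{6161 + \left(2230 + 7206\right)}{6570 + o{\left(-17,92 \right)}} = \left(21208 - 30778\right) + \frac{6161 + \left(2230 + 7206\right)}{6570 + \left(716 - -2006\right)} = -9570 + \frac{6161 + 9436}{6570 + \left(716 + 2006\right)} = -9570 + \frac{15597}{6570 + 2722} = -9570 + \frac{15597}{9292} = - \frac{88908843}{9292}$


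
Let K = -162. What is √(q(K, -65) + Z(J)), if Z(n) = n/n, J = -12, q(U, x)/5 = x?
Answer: 18*I ≈ 18.0*I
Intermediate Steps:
q(U, x) = 5*x
Z(n) = 1
√(q(K, -65) + Z(J)) = √(5*(-65) + 1) = √(-325 + 1) = √(-324) = 18*I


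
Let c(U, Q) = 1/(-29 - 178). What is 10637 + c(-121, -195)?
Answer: 2201858/207 ≈ 10637.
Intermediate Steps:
c(U, Q) = -1/207 (c(U, Q) = 1/(-207) = -1/207)
10637 + c(-121, -195) = 10637 - 1/207 = 2201858/207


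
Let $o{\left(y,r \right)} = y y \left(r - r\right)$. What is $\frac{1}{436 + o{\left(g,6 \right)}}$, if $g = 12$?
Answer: $\frac{1}{436} \approx 0.0022936$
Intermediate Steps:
$o{\left(y,r \right)} = 0$ ($o{\left(y,r \right)} = y^{2} \cdot 0 = 0$)
$\frac{1}{436 + o{\left(g,6 \right)}} = \frac{1}{436 + 0} = \frac{1}{436}$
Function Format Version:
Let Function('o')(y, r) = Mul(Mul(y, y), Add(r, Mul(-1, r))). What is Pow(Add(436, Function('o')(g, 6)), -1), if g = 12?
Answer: Rational(1, 436) ≈ 0.0022936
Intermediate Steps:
Function('o')(y, r) = 0 (Function('o')(y, r) = Mul(Pow(y, 2), 0) = 0)
Pow(Add(436, Function('o')(g, 6)), -1) = Pow(Add(436, 0), -1) = Pow(436, -1) = Rational(1, 436)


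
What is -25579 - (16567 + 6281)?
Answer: -48427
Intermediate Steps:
-25579 - (16567 + 6281) = -25579 - 1*22848 = -25579 - 22848 = -48427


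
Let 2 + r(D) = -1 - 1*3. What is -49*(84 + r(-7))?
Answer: -3822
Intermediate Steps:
r(D) = -6 (r(D) = -2 + (-1 - 1*3) = -2 + (-1 - 3) = -2 - 4 = -6)
-49*(84 + r(-7)) = -49*(84 - 6) = -49*78 = -3822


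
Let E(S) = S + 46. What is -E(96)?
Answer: -142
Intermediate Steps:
E(S) = 46 + S
-E(96) = -(46 + 96) = -1*142 = -142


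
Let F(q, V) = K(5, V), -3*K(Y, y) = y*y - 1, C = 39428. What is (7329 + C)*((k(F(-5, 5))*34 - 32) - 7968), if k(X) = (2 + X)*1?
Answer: -383594428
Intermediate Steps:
K(Y, y) = ⅓ - y²/3 (K(Y, y) = -(y*y - 1)/3 = -(y² - 1)/3 = -(-1 + y²)/3 = ⅓ - y²/3)
F(q, V) = ⅓ - V²/3
k(X) = 2 + X
(7329 + C)*((k(F(-5, 5))*34 - 32) - 7968) = (7329 + 39428)*(((2 + (⅓ - ⅓*5²))*34 - 32) - 7968) = 46757*(((2 + (⅓ - ⅓*25))*34 - 32) - 7968) = 46757*(((2 + (⅓ - 25/3))*34 - 32) - 7968) = 46757*(((2 - 8)*34 - 32) - 7968) = 46757*((-6*34 - 32) - 7968) = 46757*((-204 - 32) - 7968) = 46757*(-236 - 7968) = 46757*(-8204) = -383594428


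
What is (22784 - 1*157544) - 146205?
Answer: -280965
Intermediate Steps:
(22784 - 1*157544) - 146205 = (22784 - 157544) - 146205 = -134760 - 146205 = -280965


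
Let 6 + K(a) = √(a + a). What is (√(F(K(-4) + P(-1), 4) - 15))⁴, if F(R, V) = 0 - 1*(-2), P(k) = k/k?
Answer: 169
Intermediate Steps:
P(k) = 1
K(a) = -6 + √2*√a (K(a) = -6 + √(a + a) = -6 + √(2*a) = -6 + √2*√a)
F(R, V) = 2 (F(R, V) = 0 + 2 = 2)
(√(F(K(-4) + P(-1), 4) - 15))⁴ = (√(2 - 15))⁴ = (√(-13))⁴ = (I*√13)⁴ = 169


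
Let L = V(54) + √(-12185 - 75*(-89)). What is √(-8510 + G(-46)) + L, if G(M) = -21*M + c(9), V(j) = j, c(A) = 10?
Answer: 54 + I*√5510 + I*√7534 ≈ 54.0 + 161.03*I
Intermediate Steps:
G(M) = 10 - 21*M (G(M) = -21*M + 10 = 10 - 21*M)
L = 54 + I*√5510 (L = 54 + √(-12185 - 75*(-89)) = 54 + √(-12185 + 6675) = 54 + √(-5510) = 54 + I*√5510 ≈ 54.0 + 74.229*I)
√(-8510 + G(-46)) + L = √(-8510 + (10 - 21*(-46))) + (54 + I*√5510) = √(-8510 + (10 + 966)) + (54 + I*√5510) = √(-8510 + 976) + (54 + I*√5510) = √(-7534) + (54 + I*√5510) = I*√7534 + (54 + I*√5510) = 54 + I*√5510 + I*√7534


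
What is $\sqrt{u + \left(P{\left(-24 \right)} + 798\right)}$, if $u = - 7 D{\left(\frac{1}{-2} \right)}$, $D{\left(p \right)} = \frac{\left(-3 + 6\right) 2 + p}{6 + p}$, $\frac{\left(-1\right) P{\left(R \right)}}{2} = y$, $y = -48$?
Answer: $\sqrt{887} \approx 29.783$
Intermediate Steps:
$P{\left(R \right)} = 96$ ($P{\left(R \right)} = \left(-2\right) \left(-48\right) = 96$)
$D{\left(p \right)} = 1$ ($D{\left(p \right)} = \frac{3 \cdot 2 + p}{6 + p} = \frac{6 + p}{6 + p} = 1$)
$u = -7$ ($u = \left(-7\right) 1 = -7$)
$\sqrt{u + \left(P{\left(-24 \right)} + 798\right)} = \sqrt{-7 + \left(96 + 798\right)} = \sqrt{-7 + 894} = \sqrt{887}$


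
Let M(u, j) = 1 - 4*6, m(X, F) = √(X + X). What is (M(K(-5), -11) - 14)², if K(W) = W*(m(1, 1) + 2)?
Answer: 1369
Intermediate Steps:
m(X, F) = √2*√X (m(X, F) = √(2*X) = √2*√X)
K(W) = W*(2 + √2) (K(W) = W*(√2*√1 + 2) = W*(√2*1 + 2) = W*(√2 + 2) = W*(2 + √2))
M(u, j) = -23 (M(u, j) = 1 - 24 = -23)
(M(K(-5), -11) - 14)² = (-23 - 14)² = (-37)² = 1369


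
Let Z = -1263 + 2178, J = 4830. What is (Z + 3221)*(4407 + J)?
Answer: 38204232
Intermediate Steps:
Z = 915
(Z + 3221)*(4407 + J) = (915 + 3221)*(4407 + 4830) = 4136*9237 = 38204232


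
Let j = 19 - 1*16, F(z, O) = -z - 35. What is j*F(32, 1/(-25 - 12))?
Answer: -201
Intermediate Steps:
F(z, O) = -35 - z
j = 3 (j = 19 - 16 = 3)
j*F(32, 1/(-25 - 12)) = 3*(-35 - 1*32) = 3*(-35 - 32) = 3*(-67) = -201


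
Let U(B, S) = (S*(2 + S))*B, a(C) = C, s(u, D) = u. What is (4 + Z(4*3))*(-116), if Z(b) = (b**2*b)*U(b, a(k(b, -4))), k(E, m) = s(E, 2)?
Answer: -404103632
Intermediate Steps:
k(E, m) = E
U(B, S) = B*S*(2 + S)
Z(b) = b**5*(2 + b) (Z(b) = (b**2*b)*(b*b*(2 + b)) = b**3*(b**2*(2 + b)) = b**5*(2 + b))
(4 + Z(4*3))*(-116) = (4 + (4*3)**5*(2 + 4*3))*(-116) = (4 + 12**5*(2 + 12))*(-116) = (4 + 248832*14)*(-116) = (4 + 3483648)*(-116) = 3483652*(-116) = -404103632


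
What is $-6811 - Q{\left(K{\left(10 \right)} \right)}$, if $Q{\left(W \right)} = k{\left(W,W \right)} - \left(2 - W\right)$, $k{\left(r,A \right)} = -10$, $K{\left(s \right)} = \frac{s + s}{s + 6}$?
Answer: $- \frac{27201}{4} \approx -6800.3$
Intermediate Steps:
$K{\left(s \right)} = \frac{2 s}{6 + s}$
$Q{\left(W \right)} = -12 + W$ ($Q{\left(W \right)} = -10 - \left(2 - W\right) = -10 + \left(-2 + W\right) = -12 + W$)
$-6811 - Q{\left(K{\left(10 \right)} \right)} = -6811 - \left(-12 + 2 \cdot 10 \frac{1}{6 + 10}\right) = -6811 - \left(-12 + 2 \cdot 10 \cdot \frac{1}{16}\right) = -6811 - \left(-12 + \frac{5}{4}\right) = -6811 - - \frac{43}{4} = -6811 + \frac{43}{4} = - \frac{27201}{4}$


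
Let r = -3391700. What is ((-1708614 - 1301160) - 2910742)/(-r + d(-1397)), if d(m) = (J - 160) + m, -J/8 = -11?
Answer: -5920516/3390231 ≈ -1.7463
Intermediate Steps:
J = 88 (J = -8*(-11) = 88)
d(m) = -72 + m (d(m) = (88 - 160) + m = -72 + m)
((-1708614 - 1301160) - 2910742)/(-r + d(-1397)) = ((-1708614 - 1301160) - 2910742)/(-1*(-3391700) + (-72 - 1397)) = (-3009774 - 2910742)/(3391700 - 1469) = -5920516/3390231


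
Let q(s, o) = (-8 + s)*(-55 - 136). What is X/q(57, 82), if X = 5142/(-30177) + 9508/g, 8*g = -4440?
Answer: 32197414/17416303485 ≈ 0.0018487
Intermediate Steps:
g = -555 (g = (⅛)*(-4440) = -555)
q(s, o) = 1528 - 191*s (q(s, o) = (-8 + s)*(-191) = 1528 - 191*s)
X = -32197414/1860915 (X = 5142/(-30177) + 9508/(-555) = 5142*(-1/30177) + 9508*(-1/555) = -1714/10059 - 9508/555 = -32197414/1860915 ≈ -17.302)
X/q(57, 82) = -32197414/(1860915*(1528 - 191*57)) = -32197414/(1860915*(1528 - 10887)) = -32197414/1860915/(-9359) = -32197414/1860915*(-1/9359) = 32197414/17416303485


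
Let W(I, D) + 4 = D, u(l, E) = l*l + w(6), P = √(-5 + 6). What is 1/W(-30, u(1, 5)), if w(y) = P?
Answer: -½ ≈ -0.50000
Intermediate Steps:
P = 1 (P = √1 = 1)
w(y) = 1
u(l, E) = 1 + l² (u(l, E) = l*l + 1 = l² + 1 = 1 + l²)
W(I, D) = -4 + D
1/W(-30, u(1, 5)) = 1/(-4 + (1 + 1²)) = 1/(-4 + (1 + 1)) = 1/(-4 + 2) = 1/(-2) = -½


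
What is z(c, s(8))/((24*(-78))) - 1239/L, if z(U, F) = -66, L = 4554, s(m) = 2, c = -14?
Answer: -6231/26312 ≈ -0.23681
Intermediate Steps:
z(c, s(8))/((24*(-78))) - 1239/L = -66/(24*(-78)) - 1239/4554 = -66/(-1872) - 1239*1/4554 = -66*(-1/1872) - 413/1518 = 11/312 - 413/1518 = -6231/26312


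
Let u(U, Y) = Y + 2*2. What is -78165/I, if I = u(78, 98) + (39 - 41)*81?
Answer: 5211/4 ≈ 1302.8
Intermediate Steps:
u(U, Y) = 4 + Y (u(U, Y) = Y + 4 = 4 + Y)
I = -60 (I = (4 + 98) + (39 - 41)*81 = 102 - 2*81 = 102 - 162 = -60)
-78165/I = -78165/(-60) = -78165*(-1/60) = 5211/4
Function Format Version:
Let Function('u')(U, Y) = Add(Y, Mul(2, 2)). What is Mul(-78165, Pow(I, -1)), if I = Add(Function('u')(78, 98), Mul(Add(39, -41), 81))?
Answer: Rational(5211, 4) ≈ 1302.8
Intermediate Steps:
Function('u')(U, Y) = Add(4, Y) (Function('u')(U, Y) = Add(Y, 4) = Add(4, Y))
I = -60 (I = Add(Add(4, 98), Mul(Add(39, -41), 81)) = Add(102, Mul(-2, 81)) = Add(102, -162) = -60)
Mul(-78165, Pow(I, -1)) = Mul(-78165, Pow(-60, -1)) = Mul(-78165, Rational(-1, 60)) = Rational(5211, 4)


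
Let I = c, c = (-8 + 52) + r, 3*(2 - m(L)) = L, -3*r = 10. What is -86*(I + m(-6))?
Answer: -11524/3 ≈ -3841.3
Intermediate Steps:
r = -10/3 (r = -1/3*10 = -10/3 ≈ -3.3333)
m(L) = 2 - L/3
c = 122/3 (c = (-8 + 52) - 10/3 = 44 - 10/3 = 122/3 ≈ 40.667)
I = 122/3 ≈ 40.667
-86*(I + m(-6)) = -86*(122/3 + (2 - 1/3*(-6))) = -86*(122/3 + (2 + 2)) = -86*(122/3 + 4) = -86*134/3 = -11524/3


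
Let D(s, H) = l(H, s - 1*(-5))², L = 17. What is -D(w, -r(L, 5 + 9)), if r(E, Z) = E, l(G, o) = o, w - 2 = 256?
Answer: -69169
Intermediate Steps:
w = 258 (w = 2 + 256 = 258)
D(s, H) = (5 + s)² (D(s, H) = (s - 1*(-5))² = (s + 5)² = (5 + s)²)
-D(w, -r(L, 5 + 9)) = -(5 + 258)² = -1*263² = -1*69169 = -69169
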